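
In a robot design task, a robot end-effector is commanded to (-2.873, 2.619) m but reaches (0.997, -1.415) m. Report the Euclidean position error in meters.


dx = 0.997 - (-2.873) = 3.8700, dy = -1.415 - (2.619) = -4.0340
err = sqrt(14.976900 + 16.273156) = 5.5902

5.5902 m


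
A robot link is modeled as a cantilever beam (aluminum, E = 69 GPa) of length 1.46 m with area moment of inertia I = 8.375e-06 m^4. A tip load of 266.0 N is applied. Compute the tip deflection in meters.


delta = F*L^3/(3*E*I) = 266.0*1.46^3/(3*6.900e+10*8.375e-06)
      = 827.828176/1733625 = 4.7751e-04

4.7751e-04 m


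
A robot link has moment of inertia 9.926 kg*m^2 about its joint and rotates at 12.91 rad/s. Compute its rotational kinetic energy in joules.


KE = (1/2)*I*omega^2 = 0.5*9.926*12.91^2 = 827.1738

827.1738 J


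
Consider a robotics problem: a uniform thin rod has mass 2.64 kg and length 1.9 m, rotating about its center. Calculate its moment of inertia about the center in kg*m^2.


I = (1/12)*m*L^2 = (1/12)*2.64*1.9^2 = 0.7942

0.7942 kg*m^2


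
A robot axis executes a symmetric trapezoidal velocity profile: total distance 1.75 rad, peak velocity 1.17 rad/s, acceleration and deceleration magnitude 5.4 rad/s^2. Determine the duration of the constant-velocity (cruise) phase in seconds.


t_acc = v/a = 0.216667 s, d_acc = v^2/(2a) = 0.126750 rad each
d_cruise = 1.75 - 2*0.126750 = 1.496500 rad
t_cruise = d_cruise/v = 1.496500/1.17 = 1.2791

1.2791 s


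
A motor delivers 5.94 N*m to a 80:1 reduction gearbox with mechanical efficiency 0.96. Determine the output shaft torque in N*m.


tau_out = tau_in * N * eta = 5.94 * 80 * 0.96 = 456.1920

456.1920 N*m


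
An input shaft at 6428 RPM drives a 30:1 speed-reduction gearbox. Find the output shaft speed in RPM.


omega_out = omega_in / N = 6428 / 30 = 214.2667

214.2667 RPM


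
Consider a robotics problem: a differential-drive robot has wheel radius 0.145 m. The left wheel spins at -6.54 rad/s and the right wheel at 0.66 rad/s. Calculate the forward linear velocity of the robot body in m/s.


v = r*(wR + wL)/2 = 0.145*(0.66 + -6.54)/2 = -0.4263

-0.4263 m/s


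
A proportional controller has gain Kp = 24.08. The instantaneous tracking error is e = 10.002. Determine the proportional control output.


u_P = Kp * e = 24.08 * 10.002 = 240.8482

240.8482


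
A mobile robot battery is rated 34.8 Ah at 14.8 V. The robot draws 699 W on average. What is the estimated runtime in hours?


E = 34.8*14.8 = 515.0400 Wh
t = E/P = 515.0400/699 = 0.7368

0.7368 hours


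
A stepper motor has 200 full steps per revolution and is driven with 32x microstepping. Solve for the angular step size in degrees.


step = 360/(200*32) = 360/6400 = 0.0563

0.0563 degrees


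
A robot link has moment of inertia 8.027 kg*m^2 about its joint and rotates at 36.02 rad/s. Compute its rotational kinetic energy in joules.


KE = (1/2)*I*omega^2 = 0.5*8.027*36.02^2 = 5207.2770

5207.2770 J


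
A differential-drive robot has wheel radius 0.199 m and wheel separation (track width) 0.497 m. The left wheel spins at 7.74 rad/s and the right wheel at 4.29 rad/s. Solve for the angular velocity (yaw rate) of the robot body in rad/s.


omega = r*(wR - wL)/L = 0.199*(4.29 - (7.74))/0.497 = -1.3814

-1.3814 rad/s


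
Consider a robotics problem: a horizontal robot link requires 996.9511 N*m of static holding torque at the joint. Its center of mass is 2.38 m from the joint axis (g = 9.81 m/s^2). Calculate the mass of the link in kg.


m = tau / (g*L) = 996.9511 / (9.81 * 2.38) = 42.7000

42.7000 kg


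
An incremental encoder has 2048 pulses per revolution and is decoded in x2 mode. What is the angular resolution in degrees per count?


resolution = 360 / (PPR * 2) = 360 / 4096 = 0.0879

0.0879 degrees


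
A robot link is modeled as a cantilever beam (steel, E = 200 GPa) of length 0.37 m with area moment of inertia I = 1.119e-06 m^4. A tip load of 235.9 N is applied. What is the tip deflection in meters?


delta = F*L^3/(3*E*I) = 235.9*0.37^3/(3*2.000e+11*1.119e-06)
      = 11.9490427/671400 = 1.7797e-05

1.7797e-05 m


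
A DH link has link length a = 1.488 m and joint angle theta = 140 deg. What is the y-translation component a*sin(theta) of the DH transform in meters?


a*sin(theta) = 1.488*sin(140 deg) = 0.9565

0.9565 m


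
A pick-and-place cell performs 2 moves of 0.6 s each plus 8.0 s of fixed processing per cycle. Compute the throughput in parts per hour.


T_cycle = 2*0.6 + 8.0 = 9.2000 s
rate = 3600/T = 391.3043

391.3043 parts/hour


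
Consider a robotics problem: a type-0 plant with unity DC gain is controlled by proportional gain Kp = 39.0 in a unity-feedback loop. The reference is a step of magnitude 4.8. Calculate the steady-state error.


e_ss = R/(1 + Kp) = 4.8/(1 + 39.0) = 4.8/40.0000 = 0.1200

0.1200


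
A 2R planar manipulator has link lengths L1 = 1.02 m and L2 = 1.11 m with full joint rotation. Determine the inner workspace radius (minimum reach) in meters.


r_min = |L1 - L2| = |1.02 - 1.11| = 0.0900

0.0900 m


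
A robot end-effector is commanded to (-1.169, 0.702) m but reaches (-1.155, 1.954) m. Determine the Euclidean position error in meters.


dx = -1.155 - (-1.169) = 0.0140, dy = 1.954 - (0.702) = 1.2520
err = sqrt(0.000196 + 1.567504) = 1.2521

1.2521 m


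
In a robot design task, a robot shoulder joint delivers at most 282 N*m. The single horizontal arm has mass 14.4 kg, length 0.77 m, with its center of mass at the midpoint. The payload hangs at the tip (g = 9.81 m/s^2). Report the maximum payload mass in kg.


tau_arm = m_arm*g*(L/2) = 14.4*9.81*0.77/2 = 54.3866 N*m
tau_payload = tau_max - tau_arm = 282 - 54.3866 = 227.6134
m_payload = tau_payload / (g*L) = 227.6134 / (9.81*0.77) = 30.1327

30.1327 kg


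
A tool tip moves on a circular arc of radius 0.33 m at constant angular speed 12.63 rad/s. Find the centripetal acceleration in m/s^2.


a_c = omega^2 * r = 12.63^2 * 0.33 = 52.6406

52.6406 m/s^2


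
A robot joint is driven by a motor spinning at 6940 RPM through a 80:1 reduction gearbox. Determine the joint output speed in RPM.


omega_joint = omega_motor / N = 6940 / 80 = 86.7500

86.7500 RPM


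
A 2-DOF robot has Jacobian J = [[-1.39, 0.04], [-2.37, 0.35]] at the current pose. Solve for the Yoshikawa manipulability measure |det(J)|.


det(J) = -1.39*0.35 - (0.04)*(-2.37) = -0.3917
|det(J)| = 0.3917

0.3917


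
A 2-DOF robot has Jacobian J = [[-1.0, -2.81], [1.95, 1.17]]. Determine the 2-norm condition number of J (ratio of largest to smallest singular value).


JJ^T eigenvalues: trace(JJ^T) = 14.0675, det(JJ^T) = det(J)^2 = 18.57179025
s_max^2 = (14.0675 + sqrt(123.60739525))/2 = 12.59269314
s_min^2 = (14.0675 - sqrt(123.60739525))/2 = 1.47480686
kappa = s_max/s_min = sqrt(12.59269314/1.47480686) = 2.9221

2.9221


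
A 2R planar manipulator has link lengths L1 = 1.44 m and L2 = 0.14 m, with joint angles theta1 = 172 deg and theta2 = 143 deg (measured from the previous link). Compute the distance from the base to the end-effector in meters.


x = L1*cos(th1) + L2*cos(th1+th2) = -1.326991
y = L1*sin(th1) + L2*sin(th1+th2) = 0.101414
d = sqrt(x^2 + y^2) = sqrt(1.760905 + 0.010285) = 1.3309

1.3309 m


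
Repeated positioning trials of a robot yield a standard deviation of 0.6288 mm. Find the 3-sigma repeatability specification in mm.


repeatability = 3*sigma = 3*0.6288 = 1.8864

1.8864 mm


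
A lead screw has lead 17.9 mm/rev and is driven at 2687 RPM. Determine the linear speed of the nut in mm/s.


v = lead * (RPM/60) = 17.9*2687/60 = 801.6217

801.6217 mm/s


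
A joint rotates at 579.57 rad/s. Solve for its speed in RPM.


RPM = 579.57 * 60/(2*pi) = 5534.4858

5534.4858 RPM


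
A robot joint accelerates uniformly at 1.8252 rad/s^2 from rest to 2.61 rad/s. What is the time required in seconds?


t = delta_omega / alpha = 2.61 / 1.8252 = 1.4300

1.4300 s


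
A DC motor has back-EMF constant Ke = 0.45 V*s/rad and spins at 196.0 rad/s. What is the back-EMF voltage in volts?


V_emf = Ke * omega = 0.45*196.0 = 88.2000

88.2000 V


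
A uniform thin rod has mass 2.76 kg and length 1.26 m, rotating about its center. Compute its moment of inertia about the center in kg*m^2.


I = (1/12)*m*L^2 = (1/12)*2.76*1.26^2 = 0.3651

0.3651 kg*m^2


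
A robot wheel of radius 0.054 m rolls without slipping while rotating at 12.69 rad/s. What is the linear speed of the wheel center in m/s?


v = omega * r = 12.69 * 0.054 = 0.6853

0.6853 m/s


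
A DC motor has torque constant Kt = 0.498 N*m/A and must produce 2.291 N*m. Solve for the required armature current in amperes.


I = tau / Kt = 2.291/0.498 = 4.6004

4.6004 A


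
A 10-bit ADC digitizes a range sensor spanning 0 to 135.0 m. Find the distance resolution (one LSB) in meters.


res = range / 2^n = 135.0/2^10 = 135.0/1024 = 0.1318

0.1318 m


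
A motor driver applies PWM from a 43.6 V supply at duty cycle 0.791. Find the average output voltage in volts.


V_avg = V_supply * D = 43.6*0.791 = 34.4876

34.4876 V


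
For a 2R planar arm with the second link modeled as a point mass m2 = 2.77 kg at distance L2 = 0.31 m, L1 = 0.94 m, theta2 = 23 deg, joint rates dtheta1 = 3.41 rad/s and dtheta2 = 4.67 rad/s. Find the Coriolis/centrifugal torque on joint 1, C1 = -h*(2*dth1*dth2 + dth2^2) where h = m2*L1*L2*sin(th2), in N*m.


h = m2*L1*L2*sin(th2) = 2.77*0.94*0.31*sin(23 deg) = 0.315390
C1 = -h*(2*3.41*4.67 + 4.67^2) = -0.315390*53.6583 = -16.9233

-16.9233 N*m


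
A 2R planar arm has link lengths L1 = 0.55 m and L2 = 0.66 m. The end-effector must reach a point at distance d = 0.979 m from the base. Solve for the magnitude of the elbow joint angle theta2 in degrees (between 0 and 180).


cos(th2) = (d^2 - L1^2 - L2^2)/(2*L1*L2) = (0.979^2 - 0.55^2 - 0.66^2)/(2*0.55*0.66) = 0.30350000
th2 = acos(0.30350000) = 72.3321 deg

72.3321 degrees


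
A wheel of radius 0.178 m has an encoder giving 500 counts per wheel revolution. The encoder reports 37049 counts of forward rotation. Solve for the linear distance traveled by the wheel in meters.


revs = 37049/500 = 74.098000
d = revs * 2*pi*r = 74.098000 * 2*pi*0.178 = 82.8717

82.8717 m


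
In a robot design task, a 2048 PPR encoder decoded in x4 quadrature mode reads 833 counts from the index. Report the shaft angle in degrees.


angle = counts * 360 / (PPR*4) = 833 * 360 / 8192 = 36.6064

36.6064 degrees


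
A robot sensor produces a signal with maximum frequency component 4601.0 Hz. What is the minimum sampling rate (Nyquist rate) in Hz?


f_s,min = 2*f_max = 2*4601.0 = 9202.0000

9202.0000 Hz


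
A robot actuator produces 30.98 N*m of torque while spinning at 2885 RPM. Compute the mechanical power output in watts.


omega = 2885 * 2*pi/60 = 302.116494 rad/s
P = tau * omega = 30.98 * 302.116494 = 9359.5690

9359.5690 W


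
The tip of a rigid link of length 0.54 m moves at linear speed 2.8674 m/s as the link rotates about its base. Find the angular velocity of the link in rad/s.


omega = v / L = 2.8674 / 0.54 = 5.3100

5.3100 rad/s


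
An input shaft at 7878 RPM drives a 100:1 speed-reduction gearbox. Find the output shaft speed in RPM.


omega_out = omega_in / N = 7878 / 100 = 78.7800

78.7800 RPM


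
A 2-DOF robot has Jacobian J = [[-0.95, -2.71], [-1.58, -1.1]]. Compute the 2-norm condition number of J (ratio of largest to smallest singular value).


JJ^T eigenvalues: trace(JJ^T) = 11.9530, det(JJ^T) = det(J)^2 = 10.47687424
s_max^2 = (11.9530 + sqrt(100.96671204))/2 = 11.00060967
s_min^2 = (11.9530 - sqrt(100.96671204))/2 = 0.95239033
kappa = s_max/s_min = sqrt(11.00060967/0.95239033) = 3.3986

3.3986


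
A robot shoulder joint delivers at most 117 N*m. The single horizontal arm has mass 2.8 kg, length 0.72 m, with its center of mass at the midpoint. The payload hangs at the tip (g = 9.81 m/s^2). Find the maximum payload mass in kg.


tau_arm = m_arm*g*(L/2) = 2.8*9.81*0.72/2 = 9.8885 N*m
tau_payload = tau_max - tau_arm = 117 - 9.8885 = 107.1115
m_payload = tau_payload / (g*L) = 107.1115 / (9.81*0.72) = 15.1647

15.1647 kg


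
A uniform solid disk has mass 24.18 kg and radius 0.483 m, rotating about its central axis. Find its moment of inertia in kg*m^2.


I = (1/2)*m*R^2 = 0.5*24.18*0.483^2 = 2.8205

2.8205 kg*m^2


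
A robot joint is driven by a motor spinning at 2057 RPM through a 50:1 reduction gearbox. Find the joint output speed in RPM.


omega_joint = omega_motor / N = 2057 / 50 = 41.1400

41.1400 RPM


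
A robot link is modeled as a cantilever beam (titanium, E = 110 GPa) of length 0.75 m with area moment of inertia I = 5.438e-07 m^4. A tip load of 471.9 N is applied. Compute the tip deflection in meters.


delta = F*L^3/(3*E*I) = 471.9*0.75^3/(3*1.100e+11*5.438e-07)
      = 199.0828125/179454 = 0.0011

0.0011 m


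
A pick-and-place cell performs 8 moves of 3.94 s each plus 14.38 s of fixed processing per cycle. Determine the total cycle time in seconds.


T = 8*3.94 + 14.38 = 45.9000

45.9000 s


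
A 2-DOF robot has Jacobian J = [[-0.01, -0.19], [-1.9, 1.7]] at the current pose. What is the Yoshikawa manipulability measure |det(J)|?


det(J) = -0.01*1.7 - (-0.19)*(-1.9) = -0.3780
|det(J)| = 0.3780

0.3780


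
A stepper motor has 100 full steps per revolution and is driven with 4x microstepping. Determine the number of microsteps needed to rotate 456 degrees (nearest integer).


step_size = 360/(100*4) = 360/400 = 0.900000 deg
n = 456/(360/400) = 456*400/360 = 506.6667 -> 507

507 steps


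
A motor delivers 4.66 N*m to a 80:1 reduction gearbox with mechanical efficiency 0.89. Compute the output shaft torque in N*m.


tau_out = tau_in * N * eta = 4.66 * 80 * 0.89 = 331.7920

331.7920 N*m


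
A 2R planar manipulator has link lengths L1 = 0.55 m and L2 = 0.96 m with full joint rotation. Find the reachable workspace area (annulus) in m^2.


r_max = L1 + L2 = 1.5100, r_min = |L1 - L2| = 0.4100
A = pi*(r_max^2 - r_min^2) = pi*(2.2801 - 0.1681) = 6.6350

6.6350 m^2


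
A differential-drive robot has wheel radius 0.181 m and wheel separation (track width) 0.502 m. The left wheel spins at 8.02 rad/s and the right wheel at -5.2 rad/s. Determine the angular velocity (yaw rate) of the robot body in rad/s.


omega = r*(wR - wL)/L = 0.181*(-5.2 - (8.02))/0.502 = -4.7666

-4.7666 rad/s


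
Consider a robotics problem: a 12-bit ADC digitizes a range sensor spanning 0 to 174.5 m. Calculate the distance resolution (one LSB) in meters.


res = range / 2^n = 174.5/2^12 = 174.5/4096 = 0.0426

0.0426 m


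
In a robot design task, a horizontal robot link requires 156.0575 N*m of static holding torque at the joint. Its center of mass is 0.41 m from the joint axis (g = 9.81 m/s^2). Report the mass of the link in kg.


m = tau / (g*L) = 156.0575 / (9.81 * 0.41) = 38.8000

38.8000 kg


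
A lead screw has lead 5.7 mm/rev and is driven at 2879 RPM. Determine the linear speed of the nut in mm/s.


v = lead * (RPM/60) = 5.7*2879/60 = 273.5050

273.5050 mm/s


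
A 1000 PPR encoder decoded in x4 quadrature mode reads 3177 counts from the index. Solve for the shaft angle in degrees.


angle = counts * 360 / (PPR*4) = 3177 * 360 / 4000 = 285.9300

285.9300 degrees


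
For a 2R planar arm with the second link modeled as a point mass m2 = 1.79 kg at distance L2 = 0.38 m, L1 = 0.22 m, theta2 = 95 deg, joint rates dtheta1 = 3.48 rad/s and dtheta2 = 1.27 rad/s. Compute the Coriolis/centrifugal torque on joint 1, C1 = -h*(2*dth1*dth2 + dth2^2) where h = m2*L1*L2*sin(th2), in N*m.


h = m2*L1*L2*sin(th2) = 1.79*0.22*0.38*sin(95 deg) = 0.149075
C1 = -h*(2*3.48*1.27 + 1.27^2) = -0.149075*10.4521 = -1.5581

-1.5581 N*m


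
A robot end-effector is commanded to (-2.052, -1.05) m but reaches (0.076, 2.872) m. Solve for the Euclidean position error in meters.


dx = 0.076 - (-2.052) = 2.1280, dy = 2.872 - (-1.05) = 3.9220
err = sqrt(4.528384 + 15.382084) = 4.4621

4.4621 m


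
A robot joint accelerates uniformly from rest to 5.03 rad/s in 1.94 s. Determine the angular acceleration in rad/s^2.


alpha = delta_omega / t = 5.03 / 1.94 = 2.5928

2.5928 rad/s^2


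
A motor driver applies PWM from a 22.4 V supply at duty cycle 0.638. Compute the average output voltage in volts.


V_avg = V_supply * D = 22.4*0.638 = 14.2912

14.2912 V


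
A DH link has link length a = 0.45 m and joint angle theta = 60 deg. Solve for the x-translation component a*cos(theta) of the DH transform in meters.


a*cos(theta) = 0.45*cos(60 deg) = 0.2250

0.2250 m


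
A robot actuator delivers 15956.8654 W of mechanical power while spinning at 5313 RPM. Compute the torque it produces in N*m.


omega = 5313 * 2*pi/60 = 556.376059 rad/s
tau = P / omega = 15956.8654 / 556.376059 = 28.6800

28.6800 N*m


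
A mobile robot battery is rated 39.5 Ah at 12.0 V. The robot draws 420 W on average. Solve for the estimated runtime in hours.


E = 39.5*12.0 = 474.0000 Wh
t = E/P = 474.0000/420 = 1.1286

1.1286 hours


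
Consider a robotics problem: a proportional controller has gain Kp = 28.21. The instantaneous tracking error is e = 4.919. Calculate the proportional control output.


u_P = Kp * e = 28.21 * 4.919 = 138.7650

138.7650


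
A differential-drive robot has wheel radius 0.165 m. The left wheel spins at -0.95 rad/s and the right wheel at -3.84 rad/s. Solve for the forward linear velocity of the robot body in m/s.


v = r*(wR + wL)/2 = 0.165*(-3.84 + -0.95)/2 = -0.3952

-0.3952 m/s


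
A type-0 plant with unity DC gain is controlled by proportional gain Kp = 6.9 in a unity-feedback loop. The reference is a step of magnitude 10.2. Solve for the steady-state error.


e_ss = R/(1 + Kp) = 10.2/(1 + 6.9) = 10.2/7.9000 = 1.2911

1.2911


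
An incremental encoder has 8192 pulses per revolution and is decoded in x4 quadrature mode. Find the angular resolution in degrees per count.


resolution = 360 / (PPR * 4) = 360 / 32768 = 0.0110

0.0110 degrees


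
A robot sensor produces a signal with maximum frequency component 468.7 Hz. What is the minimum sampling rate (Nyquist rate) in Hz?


f_s,min = 2*f_max = 2*468.7 = 937.4000

937.4000 Hz


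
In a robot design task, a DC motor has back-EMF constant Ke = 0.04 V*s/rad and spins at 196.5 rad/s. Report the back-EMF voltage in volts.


V_emf = Ke * omega = 0.04*196.5 = 7.8600

7.8600 V


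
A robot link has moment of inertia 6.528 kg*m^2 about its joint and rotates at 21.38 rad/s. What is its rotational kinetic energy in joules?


KE = (1/2)*I*omega^2 = 0.5*6.528*21.38^2 = 1491.9888

1491.9888 J


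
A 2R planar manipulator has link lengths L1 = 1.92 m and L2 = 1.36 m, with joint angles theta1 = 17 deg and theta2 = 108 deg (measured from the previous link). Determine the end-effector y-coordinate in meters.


y = L1*sin(th1) + L2*sin(th1+th2) = 1.92*sin(17 deg) + 1.36*sin(125 deg) = 1.6754

1.6754 m


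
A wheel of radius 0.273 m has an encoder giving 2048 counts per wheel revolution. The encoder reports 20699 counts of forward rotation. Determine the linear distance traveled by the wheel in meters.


revs = 20699/2048 = 10.106934
d = revs * 2*pi*r = 10.106934 * 2*pi*0.273 = 17.3365

17.3365 m


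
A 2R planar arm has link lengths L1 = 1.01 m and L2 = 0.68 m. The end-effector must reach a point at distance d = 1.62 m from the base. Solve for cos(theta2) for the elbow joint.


cos(th2) = (d^2 - L1^2 - L2^2)/(2*L1*L2) = (1.62^2 - 1.01^2 - 0.68^2)/(2*1.01*0.68) = 0.8313

0.8313


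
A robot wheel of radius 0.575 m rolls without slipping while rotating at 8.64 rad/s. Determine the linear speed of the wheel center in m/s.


v = omega * r = 8.64 * 0.575 = 4.9680

4.9680 m/s


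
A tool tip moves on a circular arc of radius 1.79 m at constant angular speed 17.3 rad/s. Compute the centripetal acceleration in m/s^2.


a_c = omega^2 * r = 17.3^2 * 1.79 = 535.7291

535.7291 m/s^2


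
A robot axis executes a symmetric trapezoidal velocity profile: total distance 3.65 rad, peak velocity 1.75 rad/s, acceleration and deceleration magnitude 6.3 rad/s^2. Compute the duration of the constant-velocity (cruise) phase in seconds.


t_acc = v/a = 0.277778 s, d_acc = v^2/(2a) = 0.243056 rad each
d_cruise = 3.65 - 2*0.243056 = 3.163888 rad
t_cruise = d_cruise/v = 3.163888/1.75 = 1.8079

1.8079 s


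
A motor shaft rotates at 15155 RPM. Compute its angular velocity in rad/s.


omega = 15155 * 2*pi/60 = 1587.0279

1587.0279 rad/s


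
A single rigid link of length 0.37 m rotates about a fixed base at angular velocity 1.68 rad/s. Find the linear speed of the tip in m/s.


v = L*omega = 0.37 * 1.68 = 0.6216

0.6216 m/s


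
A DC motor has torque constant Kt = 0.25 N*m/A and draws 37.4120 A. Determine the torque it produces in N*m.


tau = Kt * I = 0.25*37.4120 = 9.3530

9.3530 N*m


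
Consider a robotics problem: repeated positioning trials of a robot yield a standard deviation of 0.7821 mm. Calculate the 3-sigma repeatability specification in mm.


repeatability = 3*sigma = 3*0.7821 = 2.3463

2.3463 mm


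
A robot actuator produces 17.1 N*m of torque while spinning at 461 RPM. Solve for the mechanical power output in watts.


omega = 461 * 2*pi/60 = 48.275807 rad/s
P = tau * omega = 17.1 * 48.275807 = 825.5163

825.5163 W


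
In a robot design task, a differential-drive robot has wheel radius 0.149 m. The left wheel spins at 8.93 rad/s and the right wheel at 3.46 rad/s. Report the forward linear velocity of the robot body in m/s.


v = r*(wR + wL)/2 = 0.149*(3.46 + 8.93)/2 = 0.9231

0.9231 m/s


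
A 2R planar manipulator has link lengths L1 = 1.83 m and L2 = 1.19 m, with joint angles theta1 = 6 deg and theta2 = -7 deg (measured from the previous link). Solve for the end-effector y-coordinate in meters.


y = L1*sin(th1) + L2*sin(th1+th2) = 1.83*sin(6 deg) + 1.19*sin(-1 deg) = 0.1705

0.1705 m


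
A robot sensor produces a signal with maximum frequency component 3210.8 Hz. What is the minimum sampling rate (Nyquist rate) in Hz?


f_s,min = 2*f_max = 2*3210.8 = 6421.6000

6421.6000 Hz


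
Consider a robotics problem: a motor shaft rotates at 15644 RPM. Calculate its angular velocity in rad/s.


omega = 15644 * 2*pi/60 = 1638.2358

1638.2358 rad/s


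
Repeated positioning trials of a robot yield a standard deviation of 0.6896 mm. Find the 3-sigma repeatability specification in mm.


repeatability = 3*sigma = 3*0.6896 = 2.0688

2.0688 mm


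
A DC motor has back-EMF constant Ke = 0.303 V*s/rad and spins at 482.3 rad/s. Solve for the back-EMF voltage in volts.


V_emf = Ke * omega = 0.303*482.3 = 146.1369

146.1369 V


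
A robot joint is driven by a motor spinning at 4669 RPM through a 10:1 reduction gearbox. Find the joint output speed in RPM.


omega_joint = omega_motor / N = 4669 / 10 = 466.9000

466.9000 RPM


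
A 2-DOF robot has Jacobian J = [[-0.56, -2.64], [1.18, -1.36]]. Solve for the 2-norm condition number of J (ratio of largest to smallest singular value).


JJ^T eigenvalues: trace(JJ^T) = 10.5252, det(JJ^T) = det(J)^2 = 15.02957824
s_max^2 = (10.5252 + sqrt(50.66152208))/2 = 8.82144539
s_min^2 = (10.5252 - sqrt(50.66152208))/2 = 1.70375461
kappa = s_max/s_min = sqrt(8.82144539/1.70375461) = 2.2754

2.2754


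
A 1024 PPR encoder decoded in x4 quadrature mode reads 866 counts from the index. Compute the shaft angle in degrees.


angle = counts * 360 / (PPR*4) = 866 * 360 / 4096 = 76.1133

76.1133 degrees


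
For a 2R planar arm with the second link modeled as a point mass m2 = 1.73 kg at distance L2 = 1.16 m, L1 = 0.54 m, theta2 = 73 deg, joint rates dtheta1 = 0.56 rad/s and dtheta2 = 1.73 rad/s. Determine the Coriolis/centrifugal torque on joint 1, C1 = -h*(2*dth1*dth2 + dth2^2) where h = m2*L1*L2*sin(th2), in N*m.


h = m2*L1*L2*sin(th2) = 1.73*0.54*1.16*sin(73 deg) = 1.036321
C1 = -h*(2*0.56*1.73 + 1.73^2) = -1.036321*4.9305 = -5.1096

-5.1096 N*m


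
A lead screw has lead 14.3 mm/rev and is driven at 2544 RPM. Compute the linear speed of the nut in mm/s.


v = lead * (RPM/60) = 14.3*2544/60 = 606.3200

606.3200 mm/s


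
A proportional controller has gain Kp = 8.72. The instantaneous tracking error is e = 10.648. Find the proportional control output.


u_P = Kp * e = 8.72 * 10.648 = 92.8506

92.8506


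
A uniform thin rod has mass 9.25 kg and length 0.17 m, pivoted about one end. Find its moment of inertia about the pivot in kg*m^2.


I = (1/3)*m*L^2 = (1/3)*9.25*0.17^2 = 0.0891

0.0891 kg*m^2


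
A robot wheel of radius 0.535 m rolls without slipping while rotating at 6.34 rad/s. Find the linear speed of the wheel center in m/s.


v = omega * r = 6.34 * 0.535 = 3.3919

3.3919 m/s


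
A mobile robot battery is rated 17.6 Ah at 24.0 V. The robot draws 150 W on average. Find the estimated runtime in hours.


E = 17.6*24.0 = 422.4000 Wh
t = E/P = 422.4000/150 = 2.8160

2.8160 hours


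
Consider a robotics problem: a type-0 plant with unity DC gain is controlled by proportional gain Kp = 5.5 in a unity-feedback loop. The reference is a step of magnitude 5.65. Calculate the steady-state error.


e_ss = R/(1 + Kp) = 5.65/(1 + 5.5) = 5.65/6.5000 = 0.8692

0.8692


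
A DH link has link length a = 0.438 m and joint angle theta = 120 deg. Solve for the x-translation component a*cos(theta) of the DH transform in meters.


a*cos(theta) = 0.438*cos(120 deg) = -0.2190

-0.2190 m


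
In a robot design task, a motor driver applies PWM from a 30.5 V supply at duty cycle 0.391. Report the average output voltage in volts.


V_avg = V_supply * D = 30.5*0.391 = 11.9255

11.9255 V


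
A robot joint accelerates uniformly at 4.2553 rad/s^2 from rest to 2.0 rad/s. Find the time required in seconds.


t = delta_omega / alpha = 2.0 / 4.2553 = 0.4700

0.4700 s


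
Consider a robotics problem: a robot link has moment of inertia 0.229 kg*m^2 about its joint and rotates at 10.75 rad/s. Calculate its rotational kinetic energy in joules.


KE = (1/2)*I*omega^2 = 0.5*0.229*10.75^2 = 13.2319

13.2319 J


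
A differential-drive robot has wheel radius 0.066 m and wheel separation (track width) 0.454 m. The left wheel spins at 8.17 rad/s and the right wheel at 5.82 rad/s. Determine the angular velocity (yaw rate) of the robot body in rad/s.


omega = r*(wR - wL)/L = 0.066*(5.82 - (8.17))/0.454 = -0.3416

-0.3416 rad/s


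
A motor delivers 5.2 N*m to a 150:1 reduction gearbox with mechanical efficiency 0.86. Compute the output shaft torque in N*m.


tau_out = tau_in * N * eta = 5.2 * 150 * 0.86 = 670.8000

670.8000 N*m


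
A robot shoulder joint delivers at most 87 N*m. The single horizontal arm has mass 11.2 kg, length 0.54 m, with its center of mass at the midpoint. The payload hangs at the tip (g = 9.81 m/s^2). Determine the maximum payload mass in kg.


tau_arm = m_arm*g*(L/2) = 11.2*9.81*0.54/2 = 29.6654 N*m
tau_payload = tau_max - tau_arm = 87 - 29.6654 = 57.3346
m_payload = tau_payload / (g*L) = 57.3346 / (9.81*0.54) = 10.8232

10.8232 kg


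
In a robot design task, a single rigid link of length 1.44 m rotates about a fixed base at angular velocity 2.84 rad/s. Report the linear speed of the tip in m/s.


v = L*omega = 1.44 * 2.84 = 4.0896

4.0896 m/s


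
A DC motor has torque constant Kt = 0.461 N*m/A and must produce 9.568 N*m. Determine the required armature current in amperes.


I = tau / Kt = 9.568/0.461 = 20.7549

20.7549 A


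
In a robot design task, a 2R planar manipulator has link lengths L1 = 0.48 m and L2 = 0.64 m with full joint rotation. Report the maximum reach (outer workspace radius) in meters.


r_max = L1 + L2 = 0.48 + 0.64 = 1.1200

1.1200 m


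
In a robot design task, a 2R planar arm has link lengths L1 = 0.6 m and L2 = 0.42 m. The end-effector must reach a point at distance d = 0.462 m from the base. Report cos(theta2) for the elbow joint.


cos(th2) = (d^2 - L1^2 - L2^2)/(2*L1*L2) = (0.462^2 - 0.6^2 - 0.42^2)/(2*0.6*0.42) = -0.6408

-0.6408


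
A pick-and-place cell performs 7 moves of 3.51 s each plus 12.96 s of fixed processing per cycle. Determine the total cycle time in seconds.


T = 7*3.51 + 12.96 = 37.5300

37.5300 s


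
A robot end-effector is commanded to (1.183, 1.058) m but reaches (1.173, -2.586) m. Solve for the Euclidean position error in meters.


dx = 1.173 - (1.183) = -0.0100, dy = -2.586 - (1.058) = -3.6440
err = sqrt(0.000100 + 13.278736) = 3.6440

3.6440 m


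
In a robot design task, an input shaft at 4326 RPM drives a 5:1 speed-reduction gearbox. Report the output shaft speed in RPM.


omega_out = omega_in / N = 4326 / 5 = 865.2000

865.2000 RPM


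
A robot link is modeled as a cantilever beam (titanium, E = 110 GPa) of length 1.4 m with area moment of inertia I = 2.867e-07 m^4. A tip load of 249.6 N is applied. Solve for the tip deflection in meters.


delta = F*L^3/(3*E*I) = 249.6*1.4^3/(3*1.100e+11*2.867e-07)
      = 684.9024/94611 = 0.0072

0.0072 m


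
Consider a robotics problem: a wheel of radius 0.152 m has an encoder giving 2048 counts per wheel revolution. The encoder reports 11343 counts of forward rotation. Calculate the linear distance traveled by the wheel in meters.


revs = 11343/2048 = 5.538574
d = revs * 2*pi*r = 5.538574 * 2*pi*0.152 = 5.2896

5.2896 m


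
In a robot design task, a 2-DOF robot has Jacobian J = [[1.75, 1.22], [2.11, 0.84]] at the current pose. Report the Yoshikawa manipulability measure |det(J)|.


det(J) = 1.75*0.84 - (1.22)*(2.11) = -1.1042
|det(J)| = 1.1042

1.1042


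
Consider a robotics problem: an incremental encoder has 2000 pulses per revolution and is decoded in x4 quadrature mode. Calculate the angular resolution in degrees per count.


resolution = 360 / (PPR * 4) = 360 / 8000 = 0.0450

0.0450 degrees


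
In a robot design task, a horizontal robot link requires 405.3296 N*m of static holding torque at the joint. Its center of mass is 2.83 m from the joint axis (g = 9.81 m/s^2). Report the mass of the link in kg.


m = tau / (g*L) = 405.3296 / (9.81 * 2.83) = 14.6000

14.6000 kg


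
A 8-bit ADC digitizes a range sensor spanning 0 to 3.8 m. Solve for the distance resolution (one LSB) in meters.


res = range / 2^n = 3.8/2^8 = 3.8/256 = 0.0148

0.0148 m


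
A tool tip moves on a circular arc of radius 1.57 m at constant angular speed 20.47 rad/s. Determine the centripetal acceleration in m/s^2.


a_c = omega^2 * r = 20.47^2 * 1.57 = 657.8628

657.8628 m/s^2


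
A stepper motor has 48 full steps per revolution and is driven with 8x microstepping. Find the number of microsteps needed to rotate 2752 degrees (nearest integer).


step_size = 360/(48*8) = 360/384 = 0.937500 deg
n = 2752/(360/384) = 2752*384/360 = 2935.4667 -> 2935

2935 steps


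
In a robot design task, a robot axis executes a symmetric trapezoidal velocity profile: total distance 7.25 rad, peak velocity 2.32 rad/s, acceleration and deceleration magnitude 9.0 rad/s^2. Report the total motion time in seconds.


t_acc = v/a = 2.32/9.0 = 0.257778 s
d_acc = v^2/(2a) = 0.299022 rad (each ramp)
d_cruise = 7.25 - 2*0.299022 = 6.651956 rad
t_cruise = 6.651956/2.32 = 2.867222 s
t_total = 2*0.257778 + 2.867222 = 3.3828

3.3828 s


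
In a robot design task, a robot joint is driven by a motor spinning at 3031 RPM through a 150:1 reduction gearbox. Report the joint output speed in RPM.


omega_joint = omega_motor / N = 3031 / 150 = 20.2067

20.2067 RPM


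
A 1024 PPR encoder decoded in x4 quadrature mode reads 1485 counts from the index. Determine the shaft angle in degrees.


angle = counts * 360 / (PPR*4) = 1485 * 360 / 4096 = 130.5176

130.5176 degrees


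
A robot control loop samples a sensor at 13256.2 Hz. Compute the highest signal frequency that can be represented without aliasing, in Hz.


f_max = f_s/2 = 13256.2/2 = 6628.1000

6628.1000 Hz


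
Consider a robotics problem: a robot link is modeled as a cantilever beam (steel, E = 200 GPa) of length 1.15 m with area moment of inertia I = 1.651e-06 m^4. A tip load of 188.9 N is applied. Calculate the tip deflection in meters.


delta = F*L^3/(3*E*I) = 188.9*1.15^3/(3*2.000e+11*1.651e-06)
      = 287.2932875/990600 = 2.9002e-04

2.9002e-04 m


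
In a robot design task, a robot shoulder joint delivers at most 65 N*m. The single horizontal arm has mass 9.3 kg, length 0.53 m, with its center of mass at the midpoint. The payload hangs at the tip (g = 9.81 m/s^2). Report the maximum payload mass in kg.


tau_arm = m_arm*g*(L/2) = 9.3*9.81*0.53/2 = 24.1767 N*m
tau_payload = tau_max - tau_arm = 65 - 24.1767 = 40.8233
m_payload = tau_payload / (g*L) = 40.8233 / (9.81*0.53) = 7.8517

7.8517 kg


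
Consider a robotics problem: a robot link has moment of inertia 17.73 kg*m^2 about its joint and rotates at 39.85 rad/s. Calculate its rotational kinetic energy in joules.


KE = (1/2)*I*omega^2 = 0.5*17.73*39.85^2 = 14077.8195

14077.8195 J


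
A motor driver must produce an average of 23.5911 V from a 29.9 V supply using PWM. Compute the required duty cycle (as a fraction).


D = V_avg/V_supply = 23.5911/29.9 = 0.7890

0.7890


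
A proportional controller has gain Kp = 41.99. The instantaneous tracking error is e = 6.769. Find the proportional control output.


u_P = Kp * e = 41.99 * 6.769 = 284.2303

284.2303


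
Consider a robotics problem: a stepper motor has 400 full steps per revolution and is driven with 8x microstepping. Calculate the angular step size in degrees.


step = 360/(400*8) = 360/3200 = 0.1125

0.1125 degrees


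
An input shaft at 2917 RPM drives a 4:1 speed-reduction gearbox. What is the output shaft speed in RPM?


omega_out = omega_in / N = 2917 / 4 = 729.2500

729.2500 RPM


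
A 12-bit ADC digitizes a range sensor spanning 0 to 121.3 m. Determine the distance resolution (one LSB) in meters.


res = range / 2^n = 121.3/2^12 = 121.3/4096 = 0.0296

0.0296 m


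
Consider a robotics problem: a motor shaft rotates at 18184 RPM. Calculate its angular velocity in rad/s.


omega = 18184 * 2*pi/60 = 1904.2240

1904.2240 rad/s


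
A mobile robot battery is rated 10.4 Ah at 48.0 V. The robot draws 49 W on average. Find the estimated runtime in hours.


E = 10.4*48.0 = 499.2000 Wh
t = E/P = 499.2000/49 = 10.1878

10.1878 hours


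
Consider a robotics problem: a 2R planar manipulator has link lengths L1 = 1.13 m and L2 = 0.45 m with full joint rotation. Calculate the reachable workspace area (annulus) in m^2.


r_max = L1 + L2 = 1.5800, r_min = |L1 - L2| = 0.6800
A = pi*(r_max^2 - r_min^2) = pi*(2.4964 - 0.4624) = 6.3900

6.3900 m^2


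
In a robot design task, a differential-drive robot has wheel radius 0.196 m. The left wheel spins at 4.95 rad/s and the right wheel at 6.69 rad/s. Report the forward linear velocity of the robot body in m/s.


v = r*(wR + wL)/2 = 0.196*(6.69 + 4.95)/2 = 1.1407

1.1407 m/s


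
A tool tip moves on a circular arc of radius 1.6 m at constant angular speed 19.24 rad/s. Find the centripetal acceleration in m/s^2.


a_c = omega^2 * r = 19.24^2 * 1.6 = 592.2842

592.2842 m/s^2


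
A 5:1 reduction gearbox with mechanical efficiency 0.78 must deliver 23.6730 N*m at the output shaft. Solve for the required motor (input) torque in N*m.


tau_in = tau_out / (N * eta) = 23.6730 / (5 * 0.78) = 6.0700

6.0700 N*m


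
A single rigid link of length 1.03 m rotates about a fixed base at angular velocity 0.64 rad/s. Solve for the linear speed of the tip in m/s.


v = L*omega = 1.03 * 0.64 = 0.6592

0.6592 m/s


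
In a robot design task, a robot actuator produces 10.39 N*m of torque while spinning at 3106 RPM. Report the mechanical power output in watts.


omega = 3106 * 2*pi/60 = 325.259559 rad/s
P = tau * omega = 10.39 * 325.259559 = 3379.4468

3379.4468 W


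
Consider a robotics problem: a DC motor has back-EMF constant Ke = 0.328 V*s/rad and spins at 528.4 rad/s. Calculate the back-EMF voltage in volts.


V_emf = Ke * omega = 0.328*528.4 = 173.3152

173.3152 V


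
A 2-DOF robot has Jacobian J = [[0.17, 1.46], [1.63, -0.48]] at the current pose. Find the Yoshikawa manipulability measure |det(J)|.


det(J) = 0.17*-0.48 - (1.46)*(1.63) = -2.4614
|det(J)| = 2.4614

2.4614


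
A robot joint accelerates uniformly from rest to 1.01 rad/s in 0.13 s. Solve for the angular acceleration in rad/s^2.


alpha = delta_omega / t = 1.01 / 0.13 = 7.7692

7.7692 rad/s^2


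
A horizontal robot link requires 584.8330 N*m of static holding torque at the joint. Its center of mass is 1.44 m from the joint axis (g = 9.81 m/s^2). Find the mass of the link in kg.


m = tau / (g*L) = 584.8330 / (9.81 * 1.44) = 41.4000

41.4000 kg


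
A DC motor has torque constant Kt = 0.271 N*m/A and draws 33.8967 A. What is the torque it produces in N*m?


tau = Kt * I = 0.271*33.8967 = 9.1860

9.1860 N*m


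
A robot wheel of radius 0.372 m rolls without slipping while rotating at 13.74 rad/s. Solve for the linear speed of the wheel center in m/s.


v = omega * r = 13.74 * 0.372 = 5.1113

5.1113 m/s


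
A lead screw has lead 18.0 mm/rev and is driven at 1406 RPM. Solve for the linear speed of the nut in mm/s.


v = lead * (RPM/60) = 18.0*1406/60 = 421.8000

421.8000 mm/s


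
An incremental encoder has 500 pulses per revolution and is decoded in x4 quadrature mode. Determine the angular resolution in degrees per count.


resolution = 360 / (PPR * 4) = 360 / 2000 = 0.1800

0.1800 degrees


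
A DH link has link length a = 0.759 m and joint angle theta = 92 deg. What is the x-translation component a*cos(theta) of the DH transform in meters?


a*cos(theta) = 0.759*cos(92 deg) = -0.0265

-0.0265 m


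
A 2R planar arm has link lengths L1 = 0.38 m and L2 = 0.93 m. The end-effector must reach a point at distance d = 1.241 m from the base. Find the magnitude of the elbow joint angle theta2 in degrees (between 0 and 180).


cos(th2) = (d^2 - L1^2 - L2^2)/(2*L1*L2) = (1.241^2 - 0.38^2 - 0.93^2)/(2*0.38*0.93) = 0.75096350
th2 = acos(0.75096350) = 41.3261 deg

41.3261 degrees


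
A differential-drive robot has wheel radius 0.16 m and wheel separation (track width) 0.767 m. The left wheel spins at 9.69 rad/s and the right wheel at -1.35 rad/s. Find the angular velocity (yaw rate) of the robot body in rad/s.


omega = r*(wR - wL)/L = 0.16*(-1.35 - (9.69))/0.767 = -2.3030

-2.3030 rad/s


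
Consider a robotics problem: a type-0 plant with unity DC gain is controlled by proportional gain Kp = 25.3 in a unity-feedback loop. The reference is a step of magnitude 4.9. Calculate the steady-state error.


e_ss = R/(1 + Kp) = 4.9/(1 + 25.3) = 4.9/26.3000 = 0.1863

0.1863


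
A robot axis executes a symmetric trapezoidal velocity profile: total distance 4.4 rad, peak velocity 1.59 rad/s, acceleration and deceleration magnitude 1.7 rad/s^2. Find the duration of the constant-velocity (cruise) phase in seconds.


t_acc = v/a = 0.935294 s, d_acc = v^2/(2a) = 0.743559 rad each
d_cruise = 4.4 - 2*0.743559 = 2.912882 rad
t_cruise = d_cruise/v = 2.912882/1.59 = 1.8320

1.8320 s


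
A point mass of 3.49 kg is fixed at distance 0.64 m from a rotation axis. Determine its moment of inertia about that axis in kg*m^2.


I = m*r^2 = 3.49*0.64^2 = 1.4295

1.4295 kg*m^2


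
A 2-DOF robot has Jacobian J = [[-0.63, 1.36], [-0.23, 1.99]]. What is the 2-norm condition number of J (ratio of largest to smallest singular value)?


JJ^T eigenvalues: trace(JJ^T) = 6.2595, det(JJ^T) = det(J)^2 = 0.88529281
s_max^2 = (6.2595 + sqrt(35.64016901))/2 = 6.11471939
s_min^2 = (6.2595 - sqrt(35.64016901))/2 = 0.14478061
kappa = s_max/s_min = sqrt(6.11471939/0.14478061) = 6.4988

6.4988
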